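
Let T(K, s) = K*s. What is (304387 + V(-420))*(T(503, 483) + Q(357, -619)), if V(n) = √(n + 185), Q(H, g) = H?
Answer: 74059183422 + 243306*I*√235 ≈ 7.4059e+10 + 3.7298e+6*I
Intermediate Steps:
V(n) = √(185 + n)
(304387 + V(-420))*(T(503, 483) + Q(357, -619)) = (304387 + √(185 - 420))*(503*483 + 357) = (304387 + √(-235))*(242949 + 357) = (304387 + I*√235)*243306 = 74059183422 + 243306*I*√235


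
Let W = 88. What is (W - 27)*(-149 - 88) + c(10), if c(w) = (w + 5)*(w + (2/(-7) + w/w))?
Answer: -100074/7 ≈ -14296.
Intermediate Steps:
c(w) = (5 + w)*(5/7 + w) (c(w) = (5 + w)*(w + (2*(-1/7) + 1)) = (5 + w)*(w + (-2/7 + 1)) = (5 + w)*(w + 5/7) = (5 + w)*(5/7 + w))
(W - 27)*(-149 - 88) + c(10) = (88 - 27)*(-149 - 88) + (25/7 + 10**2 + (40/7)*10) = 61*(-237) + (25/7 + 100 + 400/7) = -14457 + 1125/7 = -100074/7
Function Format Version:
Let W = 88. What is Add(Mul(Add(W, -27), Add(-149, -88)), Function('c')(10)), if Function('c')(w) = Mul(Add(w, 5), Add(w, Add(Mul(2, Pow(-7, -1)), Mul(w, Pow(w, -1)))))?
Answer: Rational(-100074, 7) ≈ -14296.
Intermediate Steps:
Function('c')(w) = Mul(Add(5, w), Add(Rational(5, 7), w)) (Function('c')(w) = Mul(Add(5, w), Add(w, Add(Mul(2, Rational(-1, 7)), 1))) = Mul(Add(5, w), Add(w, Add(Rational(-2, 7), 1))) = Mul(Add(5, w), Add(w, Rational(5, 7))) = Mul(Add(5, w), Add(Rational(5, 7), w)))
Add(Mul(Add(W, -27), Add(-149, -88)), Function('c')(10)) = Add(Mul(Add(88, -27), Add(-149, -88)), Add(Rational(25, 7), Pow(10, 2), Mul(Rational(40, 7), 10))) = Add(Mul(61, -237), Add(Rational(25, 7), 100, Rational(400, 7))) = Add(-14457, Rational(1125, 7)) = Rational(-100074, 7)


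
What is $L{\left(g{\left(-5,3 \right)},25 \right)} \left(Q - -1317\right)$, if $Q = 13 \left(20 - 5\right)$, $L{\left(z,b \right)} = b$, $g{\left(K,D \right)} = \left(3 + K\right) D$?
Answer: $37800$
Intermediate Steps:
$g{\left(K,D \right)} = D \left(3 + K\right)$
$Q = 195$ ($Q = 13 \cdot 15 = 195$)
$L{\left(g{\left(-5,3 \right)},25 \right)} \left(Q - -1317\right) = 25 \left(195 - -1317\right) = 25 \left(195 + 1317\right) = 25 \cdot 1512 = 37800$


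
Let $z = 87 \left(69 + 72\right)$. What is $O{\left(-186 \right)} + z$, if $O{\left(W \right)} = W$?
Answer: $12081$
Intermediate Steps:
$z = 12267$ ($z = 87 \cdot 141 = 12267$)
$O{\left(-186 \right)} + z = -186 + 12267 = 12081$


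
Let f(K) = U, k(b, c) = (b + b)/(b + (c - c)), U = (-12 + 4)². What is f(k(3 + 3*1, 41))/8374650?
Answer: 32/4187325 ≈ 7.6421e-6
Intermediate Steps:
U = 64 (U = (-8)² = 64)
k(b, c) = 2 (k(b, c) = (2*b)/(b + 0) = (2*b)/b = 2)
f(K) = 64
f(k(3 + 3*1, 41))/8374650 = 64/8374650 = 64*(1/8374650) = 32/4187325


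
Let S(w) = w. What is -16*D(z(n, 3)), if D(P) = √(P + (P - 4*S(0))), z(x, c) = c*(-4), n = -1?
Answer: -32*I*√6 ≈ -78.384*I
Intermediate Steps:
z(x, c) = -4*c
D(P) = √2*√P (D(P) = √(P + (P - 4*0)) = √(P + (P + 0)) = √(P + P) = √(2*P) = √2*√P)
-16*D(z(n, 3)) = -16*√2*√(-4*3) = -16*√2*√(-12) = -16*√2*2*I*√3 = -32*I*√6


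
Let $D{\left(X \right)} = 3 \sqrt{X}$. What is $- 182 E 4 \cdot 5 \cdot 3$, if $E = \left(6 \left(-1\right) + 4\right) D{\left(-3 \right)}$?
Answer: $65520 i \sqrt{3} \approx 1.1348 \cdot 10^{5} i$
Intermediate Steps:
$E = - 6 i \sqrt{3}$ ($E = \left(6 \left(-1\right) + 4\right) 3 \sqrt{-3} = \left(-6 + 4\right) 3 i \sqrt{3} = - 2 \cdot 3 i \sqrt{3} = - 6 i \sqrt{3} \approx - 10.392 i$)
$- 182 E 4 \cdot 5 \cdot 3 = - 182 \left(- 6 i \sqrt{3}\right) 4 \cdot 5 \cdot 3 = - - 1092 i \sqrt{3} \cdot 20 \cdot 3 = - - 1092 i \sqrt{3} \cdot 60 = - \left(-65520\right) i \sqrt{3} = 65520 i \sqrt{3}$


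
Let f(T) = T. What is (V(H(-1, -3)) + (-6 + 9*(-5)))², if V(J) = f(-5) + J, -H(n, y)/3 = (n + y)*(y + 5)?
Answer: 1024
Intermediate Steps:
H(n, y) = -3*(5 + y)*(n + y) (H(n, y) = -3*(n + y)*(y + 5) = -3*(n + y)*(5 + y) = -3*(5 + y)*(n + y))
V(J) = -5 + J
(V(H(-1, -3)) + (-6 + 9*(-5)))² = ((-5 + (-15*(-1) - 15*(-3) - 3*(-3)² - 3*(-1)*(-3))) + (-6 + 9*(-5)))² = ((-5 + (15 + 45 - 3*9 - 9)) + (-6 - 45))² = ((-5 + (15 + 45 - 27 - 9)) - 51)² = ((-5 + 24) - 51)² = (19 - 51)² = (-32)² = 1024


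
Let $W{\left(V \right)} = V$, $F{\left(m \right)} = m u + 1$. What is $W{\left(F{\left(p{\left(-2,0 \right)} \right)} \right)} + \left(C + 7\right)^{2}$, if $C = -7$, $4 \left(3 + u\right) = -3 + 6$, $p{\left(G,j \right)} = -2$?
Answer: $\frac{11}{2} \approx 5.5$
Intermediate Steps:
$u = - \frac{9}{4}$ ($u = -3 + \frac{-3 + 6}{4} = -3 + \frac{1}{4} \cdot 3 = -3 + \frac{3}{4} = - \frac{9}{4} \approx -2.25$)
$F{\left(m \right)} = 1 - \frac{9 m}{4}$ ($F{\left(m \right)} = m \left(- \frac{9}{4}\right) + 1 = - \frac{9 m}{4} + 1 = 1 - \frac{9 m}{4}$)
$W{\left(F{\left(p{\left(-2,0 \right)} \right)} \right)} + \left(C + 7\right)^{2} = \left(1 - - \frac{9}{2}\right) + \left(-7 + 7\right)^{2} = \left(1 + \frac{9}{2}\right) + 0^{2} = \frac{11}{2} + 0 = \frac{11}{2}$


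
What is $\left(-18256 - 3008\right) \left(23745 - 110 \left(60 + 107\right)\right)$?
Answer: $-114294000$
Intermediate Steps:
$\left(-18256 - 3008\right) \left(23745 - 110 \left(60 + 107\right)\right) = - 21264 \left(23745 - 18370\right) = \left(-21264\right) 5375 = -114294000$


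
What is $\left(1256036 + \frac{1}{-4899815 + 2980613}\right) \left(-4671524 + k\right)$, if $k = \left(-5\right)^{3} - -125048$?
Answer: $- \frac{10959976370338731871}{1919202} \approx -5.7107 \cdot 10^{12}$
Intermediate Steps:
$k = 124923$ ($k = -125 + 125048 = 124923$)
$\left(1256036 + \frac{1}{-4899815 + 2980613}\right) \left(-4671524 + k\right) = \left(1256036 + \frac{1}{-4899815 + 2980613}\right) \left(-4671524 + 124923\right) = \left(1256036 + \frac{1}{-1919202}\right) \left(-4546601\right) = \left(1256036 - \frac{1}{1919202}\right) \left(-4546601\right) = \frac{2410586803271}{1919202} \left(-4546601\right) = - \frac{10959976370338731871}{1919202}$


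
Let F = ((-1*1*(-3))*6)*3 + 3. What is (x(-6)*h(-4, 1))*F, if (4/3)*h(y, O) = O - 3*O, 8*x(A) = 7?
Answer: -1197/16 ≈ -74.813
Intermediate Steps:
x(A) = 7/8 (x(A) = (⅛)*7 = 7/8)
h(y, O) = -3*O/2 (h(y, O) = 3*(O - 3*O)/4 = 3*(-2*O)/4 = -3*O/2)
F = 57 (F = (-1*(-3)*6)*3 + 3 = (3*6)*3 + 3 = 18*3 + 3 = 54 + 3 = 57)
(x(-6)*h(-4, 1))*F = (7*(-3/2*1)/8)*57 = ((7/8)*(-3/2))*57 = -21/16*57 = -1197/16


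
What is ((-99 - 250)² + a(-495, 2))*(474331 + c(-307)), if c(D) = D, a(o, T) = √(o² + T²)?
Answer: 57736597224 + 474024*√245029 ≈ 5.7971e+10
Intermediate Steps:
a(o, T) = √(T² + o²)
((-99 - 250)² + a(-495, 2))*(474331 + c(-307)) = ((-99 - 250)² + √(2² + (-495)²))*(474331 - 307) = ((-349)² + √(4 + 245025))*474024 = (121801 + √245029)*474024 = 57736597224 + 474024*√245029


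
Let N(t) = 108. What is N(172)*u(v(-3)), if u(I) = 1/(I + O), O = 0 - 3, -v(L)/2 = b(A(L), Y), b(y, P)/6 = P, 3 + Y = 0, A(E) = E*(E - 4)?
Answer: 36/11 ≈ 3.2727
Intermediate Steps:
A(E) = E*(-4 + E)
Y = -3 (Y = -3 + 0 = -3)
b(y, P) = 6*P
v(L) = 36 (v(L) = -12*(-3) = -2*(-18) = 36)
O = -3
u(I) = 1/(-3 + I) (u(I) = 1/(I - 3) = 1/(-3 + I))
N(172)*u(v(-3)) = 108/(-3 + 36) = 108/33 = 108*(1/33) = 36/11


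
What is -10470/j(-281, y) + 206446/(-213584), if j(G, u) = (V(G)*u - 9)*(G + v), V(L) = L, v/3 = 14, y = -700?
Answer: -4851307274987/5020201040008 ≈ -0.96636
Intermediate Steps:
v = 42 (v = 3*14 = 42)
j(G, u) = (-9 + G*u)*(42 + G) (j(G, u) = (G*u - 9)*(G + 42) = (-9 + G*u)*(42 + G))
-10470/j(-281, y) + 206446/(-213584) = -10470/(-378 - 9*(-281) - 700*(-281)² + 42*(-281)*(-700)) + 206446/(-213584) = -10470/(-378 + 2529 - 700*78961 + 8261400) + 206446*(-1/213584) = -10470/(-378 + 2529 - 55272700 + 8261400) - 103223/106792 = -10470/(-47009149) - 103223/106792 = -10470*(-1/47009149) - 103223/106792 = 10470/47009149 - 103223/106792 = -4851307274987/5020201040008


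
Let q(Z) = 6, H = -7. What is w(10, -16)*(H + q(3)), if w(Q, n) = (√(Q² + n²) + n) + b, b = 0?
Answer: 16 - 2*√89 ≈ -2.8680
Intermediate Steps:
w(Q, n) = n + √(Q² + n²) (w(Q, n) = (√(Q² + n²) + n) + 0 = (n + √(Q² + n²)) + 0 = n + √(Q² + n²))
w(10, -16)*(H + q(3)) = (-16 + √(10² + (-16)²))*(-7 + 6) = (-16 + √(100 + 256))*(-1) = (-16 + √356)*(-1) = (-16 + 2*√89)*(-1) = 16 - 2*√89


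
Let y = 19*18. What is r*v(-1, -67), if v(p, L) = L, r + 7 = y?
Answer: -22445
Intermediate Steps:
y = 342
r = 335 (r = -7 + 342 = 335)
r*v(-1, -67) = 335*(-67) = -22445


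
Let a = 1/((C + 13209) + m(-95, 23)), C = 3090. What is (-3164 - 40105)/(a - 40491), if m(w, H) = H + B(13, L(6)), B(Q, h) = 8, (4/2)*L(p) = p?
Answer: 706582770/661218029 ≈ 1.0686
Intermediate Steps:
L(p) = p/2
m(w, H) = 8 + H (m(w, H) = H + 8 = 8 + H)
a = 1/16330 (a = 1/((3090 + 13209) + (8 + 23)) = 1/(16299 + 31) = 1/16330 ≈ 6.1237e-5)
(-3164 - 40105)/(a - 40491) = (-3164 - 40105)/(1/16330 - 40491) = -43269/(-661218029/16330) = -43269*(-16330/661218029) = 706582770/661218029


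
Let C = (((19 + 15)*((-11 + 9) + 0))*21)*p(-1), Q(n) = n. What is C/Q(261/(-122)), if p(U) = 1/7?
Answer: 8296/87 ≈ 95.356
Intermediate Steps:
p(U) = ⅐
C = -204 (C = (((19 + 15)*((-11 + 9) + 0))*21)*(⅐) = ((34*(-2 + 0))*21)*(⅐) = ((34*(-2))*21)*(⅐) = -68*21*(⅐) = -1428*⅐ = -204)
C/Q(261/(-122)) = -204/(261/(-122)) = -204/(261*(-1/122)) = -204/(-261/122) = -204*(-122/261) = 8296/87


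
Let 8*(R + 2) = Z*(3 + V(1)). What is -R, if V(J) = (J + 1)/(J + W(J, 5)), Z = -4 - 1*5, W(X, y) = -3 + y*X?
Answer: 49/8 ≈ 6.1250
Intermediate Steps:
W(X, y) = -3 + X*y
Z = -9 (Z = -4 - 5 = -9)
V(J) = (1 + J)/(-3 + 6*J) (V(J) = (J + 1)/(J + (-3 + J*5)) = (1 + J)/(J + (-3 + 5*J)) = (1 + J)/(-3 + 6*J))
R = -49/8 (R = -2 + (-9*(3 + (1 + 1)/(3*(-1 + 2*1))))/8 = -2 + (-9*(3 + (⅓)*2/(-1 + 2)))/8 = -2 + (-9*(3 + (⅓)*2/1))/8 = -2 + (-9*(3 + (⅓)*1*2))/8 = -2 + (-9*(3 + ⅔))/8 = -2 + (-9*11/3)/8 = -2 + (⅛)*(-33) = -2 - 33/8 = -49/8 ≈ -6.1250)
-R = -1*(-49/8) = 49/8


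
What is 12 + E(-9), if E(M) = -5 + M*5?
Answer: -38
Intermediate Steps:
E(M) = -5 + 5*M
12 + E(-9) = 12 + (-5 + 5*(-9)) = 12 + (-5 - 45) = 12 - 50 = -38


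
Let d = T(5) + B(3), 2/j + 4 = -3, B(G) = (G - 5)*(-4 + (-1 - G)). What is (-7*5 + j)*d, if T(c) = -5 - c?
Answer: -1482/7 ≈ -211.71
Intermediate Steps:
B(G) = (-5 + G)*(-5 - G)
j = -2/7 (j = 2/(-4 - 3) = 2/(-7) = 2*(-⅐) = -2/7 ≈ -0.28571)
d = 6 (d = (-5 - 1*5) + (25 - 1*3²) = (-5 - 5) + (25 - 1*9) = -10 + (25 - 9) = -10 + 16 = 6)
(-7*5 + j)*d = (-7*5 - 2/7)*6 = (-35 - 2/7)*6 = -247/7*6 = -1482/7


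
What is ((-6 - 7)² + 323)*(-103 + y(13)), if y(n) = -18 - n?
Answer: -65928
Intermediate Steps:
((-6 - 7)² + 323)*(-103 + y(13)) = ((-6 - 7)² + 323)*(-103 + (-18 - 1*13)) = ((-13)² + 323)*(-103 + (-18 - 13)) = (169 + 323)*(-103 - 31) = 492*(-134) = -65928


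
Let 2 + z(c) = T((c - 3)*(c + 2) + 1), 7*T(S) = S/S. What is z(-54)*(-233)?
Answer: 3029/7 ≈ 432.71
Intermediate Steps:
T(S) = ⅐ (T(S) = (S/S)/7 = (⅐)*1 = ⅐)
z(c) = -13/7 (z(c) = -2 + ⅐ = -13/7)
z(-54)*(-233) = -13/7*(-233) = 3029/7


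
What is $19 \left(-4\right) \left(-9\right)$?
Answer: $684$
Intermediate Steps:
$19 \left(-4\right) \left(-9\right) = \left(-76\right) \left(-9\right) = 684$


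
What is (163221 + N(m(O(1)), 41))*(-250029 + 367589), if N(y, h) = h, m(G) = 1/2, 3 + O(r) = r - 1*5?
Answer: 19193080720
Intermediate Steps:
O(r) = -8 + r (O(r) = -3 + (r - 1*5) = -3 + (r - 5) = -3 + (-5 + r) = -8 + r)
m(G) = ½ (m(G) = (½)*1 = ½)
(163221 + N(m(O(1)), 41))*(-250029 + 367589) = (163221 + 41)*(-250029 + 367589) = 163262*117560 = 19193080720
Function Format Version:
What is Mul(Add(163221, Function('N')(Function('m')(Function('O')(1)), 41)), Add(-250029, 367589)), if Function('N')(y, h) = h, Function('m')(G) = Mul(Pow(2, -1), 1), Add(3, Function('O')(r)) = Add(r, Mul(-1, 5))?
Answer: 19193080720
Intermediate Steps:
Function('O')(r) = Add(-8, r) (Function('O')(r) = Add(-3, Add(r, Mul(-1, 5))) = Add(-3, Add(r, -5)) = Add(-3, Add(-5, r)) = Add(-8, r))
Function('m')(G) = Rational(1, 2) (Function('m')(G) = Mul(Rational(1, 2), 1) = Rational(1, 2))
Mul(Add(163221, Function('N')(Function('m')(Function('O')(1)), 41)), Add(-250029, 367589)) = Mul(Add(163221, 41), Add(-250029, 367589)) = Mul(163262, 117560) = 19193080720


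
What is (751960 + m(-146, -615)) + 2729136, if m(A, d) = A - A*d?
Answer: 3391160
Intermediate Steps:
m(A, d) = A - A*d
(751960 + m(-146, -615)) + 2729136 = (751960 - 146*(1 - 1*(-615))) + 2729136 = (751960 - 146*(1 + 615)) + 2729136 = (751960 - 146*616) + 2729136 = (751960 - 89936) + 2729136 = 662024 + 2729136 = 3391160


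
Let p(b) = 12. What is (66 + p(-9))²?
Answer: 6084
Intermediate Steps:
(66 + p(-9))² = (66 + 12)² = 78² = 6084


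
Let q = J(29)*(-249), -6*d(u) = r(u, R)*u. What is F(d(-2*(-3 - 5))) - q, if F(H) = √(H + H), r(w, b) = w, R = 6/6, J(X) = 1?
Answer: 249 + 16*I*√3/3 ≈ 249.0 + 9.2376*I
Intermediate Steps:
R = 1 (R = 6*(⅙) = 1)
d(u) = -u²/6 (d(u) = -u*u/6 = -u²/6)
F(H) = √2*√H (F(H) = √(2*H) = √2*√H)
q = -249 (q = 1*(-249) = -249)
F(d(-2*(-3 - 5))) - q = √2*√(-4*(-3 - 5)²/6) - 1*(-249) = √2*√(-(-2*(-8))²/6) + 249 = √2*√(-⅙*16²) + 249 = √2*√(-⅙*256) + 249 = √2*√(-128/3) + 249 = √2*(8*I*√6/3) + 249 = 16*I*√3/3 + 249 = 249 + 16*I*√3/3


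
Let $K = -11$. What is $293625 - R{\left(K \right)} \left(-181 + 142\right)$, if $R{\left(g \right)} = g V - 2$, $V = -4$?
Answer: $295263$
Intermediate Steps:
$R{\left(g \right)} = -2 - 4 g$ ($R{\left(g \right)} = g \left(-4\right) - 2 = - 4 g - 2 = -2 - 4 g$)
$293625 - R{\left(K \right)} \left(-181 + 142\right) = 293625 - \left(-2 - -44\right) \left(-181 + 142\right) = 293625 - \left(-2 + 44\right) \left(-39\right) = 293625 - 42 \left(-39\right) = 293625 - -1638 = 293625 + 1638 = 295263$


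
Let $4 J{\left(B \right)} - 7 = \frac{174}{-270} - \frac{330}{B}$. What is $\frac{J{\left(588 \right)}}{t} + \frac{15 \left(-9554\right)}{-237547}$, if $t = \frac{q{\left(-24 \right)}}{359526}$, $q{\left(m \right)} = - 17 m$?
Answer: $\frac{363894679630411}{284942377440} \approx 1277.1$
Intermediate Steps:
$J{\left(B \right)} = \frac{143}{90} - \frac{165}{2 B}$ ($J{\left(B \right)} = \frac{7}{4} + \frac{\frac{174}{-270} - \frac{330}{B}}{4} = \frac{7}{4} + \frac{174 \left(- \frac{1}{270}\right) - \frac{330}{B}}{4} = \frac{7}{4} + \frac{- \frac{29}{45} - \frac{330}{B}}{4} = \frac{7}{4} - \left(\frac{29}{180} + \frac{165}{2 B}\right) = \frac{143}{90} - \frac{165}{2 B}$)
$t = \frac{68}{59921}$ ($t = \frac{\left(-17\right) \left(-24\right)}{359526} = 408 \cdot \frac{1}{359526} = \frac{68}{59921} \approx 0.0011348$)
$\frac{J{\left(588 \right)}}{t} + \frac{15 \left(-9554\right)}{-237547} = \frac{\frac{11}{90} \cdot \frac{1}{588} \left(-675 + 13 \cdot 588\right)}{\frac{68}{59921}} + \frac{15 \left(-9554\right)}{-237547} = \frac{11}{90} \cdot \frac{1}{588} \left(-675 + 7644\right) \frac{59921}{68} - - \frac{143310}{237547} = \frac{11}{90} \cdot \frac{1}{588} \cdot 6969 \cdot \frac{59921}{68} + \frac{143310}{237547} = \frac{25553}{17640} \cdot \frac{59921}{68} + \frac{143310}{237547} = \frac{1531161313}{1199520} + \frac{143310}{237547} = \frac{363894679630411}{284942377440}$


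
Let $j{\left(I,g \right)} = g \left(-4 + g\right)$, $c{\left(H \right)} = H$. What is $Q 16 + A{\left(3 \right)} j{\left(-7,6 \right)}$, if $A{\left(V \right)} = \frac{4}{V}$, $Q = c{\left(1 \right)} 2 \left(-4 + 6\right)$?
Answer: $80$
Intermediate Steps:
$Q = 4$ ($Q = 1 \cdot 2 \left(-4 + 6\right) = 2 \cdot 2 = 4$)
$Q 16 + A{\left(3 \right)} j{\left(-7,6 \right)} = 4 \cdot 16 + \frac{4}{3} \cdot 6 \left(-4 + 6\right) = 64 + 4 \cdot \frac{1}{3} \cdot 6 \cdot 2 = 64 + \frac{4}{3} \cdot 12 = 64 + 16 = 80$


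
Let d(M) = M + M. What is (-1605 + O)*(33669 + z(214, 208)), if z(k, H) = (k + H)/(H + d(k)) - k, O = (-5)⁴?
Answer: -5213061490/159 ≈ -3.2787e+7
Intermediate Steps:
O = 625
d(M) = 2*M
z(k, H) = -k + (H + k)/(H + 2*k) (z(k, H) = (k + H)/(H + 2*k) - k = (H + k)/(H + 2*k) - k = -k + (H + k)/(H + 2*k))
(-1605 + O)*(33669 + z(214, 208)) = (-1605 + 625)*(33669 + (208 + 214 - 2*214² - 1*208*214)/(208 + 2*214)) = -980*(33669 + (208 + 214 - 2*45796 - 44512)/(208 + 428)) = -980*(33669 + (208 + 214 - 91592 - 44512)/636) = -980*(33669 + (1/636)*(-135682)) = -980*(33669 - 67841/318) = -980*10638901/318 = -5213061490/159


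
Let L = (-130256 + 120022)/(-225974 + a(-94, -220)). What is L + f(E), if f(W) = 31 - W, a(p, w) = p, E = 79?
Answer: -5420515/113034 ≈ -47.955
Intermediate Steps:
L = 5117/113034 (L = (-130256 + 120022)/(-225974 - 94) = -10234/(-226068) = -10234*(-1/226068) = 5117/113034 ≈ 0.045270)
L + f(E) = 5117/113034 + (31 - 1*79) = 5117/113034 + (31 - 79) = 5117/113034 - 48 = -5420515/113034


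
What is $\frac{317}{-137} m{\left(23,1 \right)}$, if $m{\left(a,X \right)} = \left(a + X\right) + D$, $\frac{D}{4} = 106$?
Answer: $- \frac{142016}{137} \approx -1036.6$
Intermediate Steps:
$D = 424$ ($D = 4 \cdot 106 = 424$)
$m{\left(a,X \right)} = 424 + X + a$ ($m{\left(a,X \right)} = \left(a + X\right) + 424 = \left(X + a\right) + 424 = 424 + X + a$)
$\frac{317}{-137} m{\left(23,1 \right)} = \frac{317}{-137} \left(424 + 1 + 23\right) = 317 \left(- \frac{1}{137}\right) 448 = \left(- \frac{317}{137}\right) 448 = - \frac{142016}{137}$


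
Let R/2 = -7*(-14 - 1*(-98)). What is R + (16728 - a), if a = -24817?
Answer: 40369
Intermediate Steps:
R = -1176 (R = 2*(-7*(-14 - 1*(-98))) = 2*(-7*(-14 + 98)) = 2*(-7*84) = 2*(-588) = -1176)
R + (16728 - a) = -1176 + (16728 - 1*(-24817)) = -1176 + (16728 + 24817) = -1176 + 41545 = 40369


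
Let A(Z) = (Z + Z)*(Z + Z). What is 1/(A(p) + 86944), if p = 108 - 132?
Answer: 1/89248 ≈ 1.1205e-5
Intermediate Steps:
p = -24
A(Z) = 4*Z² (A(Z) = (2*Z)*(2*Z) = 4*Z²)
1/(A(p) + 86944) = 1/(4*(-24)² + 86944) = 1/(4*576 + 86944) = 1/(2304 + 86944) = 1/89248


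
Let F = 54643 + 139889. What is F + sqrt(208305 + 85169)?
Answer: 194532 + sqrt(293474) ≈ 1.9507e+5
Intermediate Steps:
F = 194532
F + sqrt(208305 + 85169) = 194532 + sqrt(208305 + 85169) = 194532 + sqrt(293474)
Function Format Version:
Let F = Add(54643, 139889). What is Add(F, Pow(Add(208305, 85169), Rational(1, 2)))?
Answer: Add(194532, Pow(293474, Rational(1, 2))) ≈ 1.9507e+5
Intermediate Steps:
F = 194532
Add(F, Pow(Add(208305, 85169), Rational(1, 2))) = Add(194532, Pow(Add(208305, 85169), Rational(1, 2))) = Add(194532, Pow(293474, Rational(1, 2)))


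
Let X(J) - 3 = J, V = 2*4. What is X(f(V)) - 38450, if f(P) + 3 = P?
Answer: -38442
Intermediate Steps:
V = 8
f(P) = -3 + P
X(J) = 3 + J
X(f(V)) - 38450 = (3 + (-3 + 8)) - 38450 = (3 + 5) - 38450 = 8 - 38450 = -38442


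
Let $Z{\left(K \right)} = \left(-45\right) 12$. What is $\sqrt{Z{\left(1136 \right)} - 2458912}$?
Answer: $2 i \sqrt{614863} \approx 1568.3 i$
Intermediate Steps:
$Z{\left(K \right)} = -540$
$\sqrt{Z{\left(1136 \right)} - 2458912} = \sqrt{-540 - 2458912} = \sqrt{-2459452} = 2 i \sqrt{614863}$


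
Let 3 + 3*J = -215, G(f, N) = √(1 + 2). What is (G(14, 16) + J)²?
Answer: 47551/9 - 436*√3/3 ≈ 5031.7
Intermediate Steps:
G(f, N) = √3
J = -218/3 (J = -1 + (⅓)*(-215) = -1 - 215/3 = -218/3 ≈ -72.667)
(G(14, 16) + J)² = (√3 - 218/3)² = (-218/3 + √3)²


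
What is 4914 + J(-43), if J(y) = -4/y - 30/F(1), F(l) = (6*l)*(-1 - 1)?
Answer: 422827/86 ≈ 4916.6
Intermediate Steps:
F(l) = -12*l (F(l) = (6*l)*(-2) = -12*l)
J(y) = 5/2 - 4/y (J(y) = -4/y - 30/((-12*1)) = -4/y - 30/(-12) = -4/y - 30*(-1/12) = -4/y + 5/2 = 5/2 - 4/y)
4914 + J(-43) = 4914 + (5/2 - 4/(-43)) = 4914 + (5/2 - 4*(-1/43)) = 4914 + (5/2 + 4/43) = 4914 + 223/86 = 422827/86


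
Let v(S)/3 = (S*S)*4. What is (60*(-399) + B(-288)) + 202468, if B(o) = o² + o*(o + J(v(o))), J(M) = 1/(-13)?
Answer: 4477696/13 ≈ 3.4444e+5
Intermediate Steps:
v(S) = 12*S² (v(S) = 3*((S*S)*4) = 3*(S²*4) = 3*(4*S²) = 12*S²)
J(M) = -1/13
B(o) = o² + o*(-1/13 + o) (B(o) = o² + o*(o - 1/13) = o² + o*(-1/13 + o))
(60*(-399) + B(-288)) + 202468 = (60*(-399) + (1/13)*(-288)*(-1 + 26*(-288))) + 202468 = (-23940 + (1/13)*(-288)*(-1 - 7488)) + 202468 = (-23940 + (1/13)*(-288)*(-7489)) + 202468 = (-23940 + 2156832/13) + 202468 = 1845612/13 + 202468 = 4477696/13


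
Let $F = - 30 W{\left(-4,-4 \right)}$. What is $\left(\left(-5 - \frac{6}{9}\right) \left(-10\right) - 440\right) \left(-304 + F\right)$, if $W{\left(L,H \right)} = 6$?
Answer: $\frac{556600}{3} \approx 1.8553 \cdot 10^{5}$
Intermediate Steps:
$F = -180$ ($F = \left(-30\right) 6 = -180$)
$\left(\left(-5 - \frac{6}{9}\right) \left(-10\right) - 440\right) \left(-304 + F\right) = \left(\left(-5 - \frac{6}{9}\right) \left(-10\right) - 440\right) \left(-304 - 180\right) = \left(\left(-5 - \frac{2}{3}\right) \left(-10\right) - 440\right) \left(-484\right) = \left(\left(- \frac{17}{3}\right) \left(-10\right) - 440\right) \left(-484\right) = \left(\frac{170}{3} - 440\right) \left(-484\right) = \left(- \frac{1150}{3}\right) \left(-484\right) = \frac{556600}{3}$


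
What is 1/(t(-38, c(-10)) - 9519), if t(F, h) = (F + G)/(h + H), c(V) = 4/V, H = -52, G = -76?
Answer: -131/1246704 ≈ -0.00010508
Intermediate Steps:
t(F, h) = (-76 + F)/(-52 + h) (t(F, h) = (F - 76)/(h - 52) = (-76 + F)/(-52 + h))
1/(t(-38, c(-10)) - 9519) = 1/((-76 - 38)/(-52 + 4/(-10)) - 9519) = 1/(-114/(-52 + 4*(-1/10)) - 9519) = 1/(-114/(-52 - 2/5) - 9519) = 1/(-114/(-262/5) - 9519) = 1/(-5/262*(-114) - 9519) = 1/(285/131 - 9519) = 1/(-1246704/131) = -131/1246704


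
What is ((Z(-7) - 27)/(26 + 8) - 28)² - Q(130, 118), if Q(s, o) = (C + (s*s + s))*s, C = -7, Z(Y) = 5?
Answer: -639316941/289 ≈ -2.2122e+6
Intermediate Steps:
Q(s, o) = s*(-7 + s + s²) (Q(s, o) = (-7 + (s*s + s))*s = (-7 + (s² + s))*s = (-7 + (s + s²))*s = (-7 + s + s²)*s = s*(-7 + s + s²))
((Z(-7) - 27)/(26 + 8) - 28)² - Q(130, 118) = ((5 - 27)/(26 + 8) - 28)² - 130*(-7 + 130 + 130²) = (-22/34 - 28)² - 130*(-7 + 130 + 16900) = (-22*1/34 - 28)² - 130*17023 = (-11/17 - 28)² - 1*2212990 = (-487/17)² - 2212990 = 237169/289 - 2212990 = -639316941/289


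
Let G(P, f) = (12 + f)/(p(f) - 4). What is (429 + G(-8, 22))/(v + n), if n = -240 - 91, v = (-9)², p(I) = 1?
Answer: -1253/750 ≈ -1.6707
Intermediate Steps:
v = 81
G(P, f) = -4 - f/3 (G(P, f) = (12 + f)/(1 - 4) = (12 + f)/(-3) = (12 + f)*(-⅓) = -4 - f/3)
n = -331
(429 + G(-8, 22))/(v + n) = (429 + (-4 - ⅓*22))/(81 - 331) = (429 + (-4 - 22/3))/(-250) = (429 - 34/3)*(-1/250) = (1253/3)*(-1/250) = -1253/750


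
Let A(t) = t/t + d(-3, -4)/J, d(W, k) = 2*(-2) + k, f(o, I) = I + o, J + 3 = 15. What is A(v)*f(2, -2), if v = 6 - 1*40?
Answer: 0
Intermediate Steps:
J = 12 (J = -3 + 15 = 12)
d(W, k) = -4 + k
v = -34 (v = 6 - 40 = -34)
A(t) = ⅓ (A(t) = t/t + (-4 - 4)/12 = 1 - 8*1/12 = 1 - ⅔ = ⅓)
A(v)*f(2, -2) = (-2 + 2)/3 = (⅓)*0 = 0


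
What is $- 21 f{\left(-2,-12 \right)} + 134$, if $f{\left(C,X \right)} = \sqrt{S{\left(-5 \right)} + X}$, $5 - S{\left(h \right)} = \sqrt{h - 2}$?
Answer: $134 - 21 \sqrt{-7 - i \sqrt{7}} \approx 123.68 + 56.512 i$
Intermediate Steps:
$S{\left(h \right)} = 5 - \sqrt{-2 + h}$ ($S{\left(h \right)} = 5 - \sqrt{h - 2} = 5 - \sqrt{-2 + h}$)
$f{\left(C,X \right)} = \sqrt{5 + X - i \sqrt{7}}$ ($f{\left(C,X \right)} = \sqrt{\left(5 - \sqrt{-2 - 5}\right) + X} = \sqrt{\left(5 - \sqrt{-7}\right) + X} = \sqrt{\left(5 - i \sqrt{7}\right) + X} = \sqrt{5 + X - i \sqrt{7}}$)
$- 21 f{\left(-2,-12 \right)} + 134 = - 21 \sqrt{5 - 12 - i \sqrt{7}} + 134 = - 21 \sqrt{-7 - i \sqrt{7}} + 134 = 134 - 21 \sqrt{-7 - i \sqrt{7}}$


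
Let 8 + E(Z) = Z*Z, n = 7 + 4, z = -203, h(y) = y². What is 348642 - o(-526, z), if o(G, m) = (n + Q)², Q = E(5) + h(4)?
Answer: 346706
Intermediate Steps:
n = 11
E(Z) = -8 + Z² (E(Z) = -8 + Z*Z = -8 + Z²)
Q = 33 (Q = (-8 + 5²) + 4² = (-8 + 25) + 16 = 17 + 16 = 33)
o(G, m) = 1936 (o(G, m) = (11 + 33)² = 44² = 1936)
348642 - o(-526, z) = 348642 - 1*1936 = 348642 - 1936 = 346706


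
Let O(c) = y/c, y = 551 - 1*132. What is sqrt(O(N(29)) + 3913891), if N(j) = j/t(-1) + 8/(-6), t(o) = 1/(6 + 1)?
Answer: 4*sqrt(739970410)/55 ≈ 1978.4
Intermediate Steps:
t(o) = 1/7
y = 419 (y = 551 - 132 = 419)
N(j) = -4/3 + 7*j (N(j) = j/(1/7) + 8/(-6) = j*7 + 8*(-1/6) = 7*j - 4/3 = -4/3 + 7*j)
O(c) = 419/c
sqrt(O(N(29)) + 3913891) = sqrt(419/(-4/3 + 7*29) + 3913891) = sqrt(419/(-4/3 + 203) + 3913891) = sqrt(419/(605/3) + 3913891) = sqrt(419*(3/605) + 3913891) = sqrt(1257/605 + 3913891) = sqrt(2367905312/605) = 4*sqrt(739970410)/55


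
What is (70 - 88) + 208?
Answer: 190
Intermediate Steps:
(70 - 88) + 208 = -18 + 208 = 190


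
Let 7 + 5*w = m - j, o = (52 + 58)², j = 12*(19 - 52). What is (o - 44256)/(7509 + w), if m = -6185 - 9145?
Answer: -40195/5651 ≈ -7.1129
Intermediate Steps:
m = -15330
j = -396 (j = 12*(-33) = -396)
o = 12100 (o = 110² = 12100)
w = -14941/5 (w = -7/5 + (-15330 - 1*(-396))/5 = -7/5 + (-15330 + 396)/5 = -7/5 + (⅕)*(-14934) = -7/5 - 14934/5 = -14941/5 ≈ -2988.2)
(o - 44256)/(7509 + w) = (12100 - 44256)/(7509 - 14941/5) = -32156/22604/5 = -32156*5/22604 = -40195/5651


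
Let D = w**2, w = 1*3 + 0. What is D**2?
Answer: 81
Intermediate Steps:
w = 3 (w = 3 + 0 = 3)
D = 9 (D = 3**2 = 9)
D**2 = 9**2 = 81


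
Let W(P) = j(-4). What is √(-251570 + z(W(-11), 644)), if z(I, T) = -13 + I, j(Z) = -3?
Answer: 9*I*√3106 ≈ 501.58*I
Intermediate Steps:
W(P) = -3
√(-251570 + z(W(-11), 644)) = √(-251570 + (-13 - 3)) = √(-251570 - 16) = √(-251586) = 9*I*√3106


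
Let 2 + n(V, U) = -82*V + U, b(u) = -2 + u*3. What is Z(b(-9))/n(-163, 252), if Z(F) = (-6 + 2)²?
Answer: 1/851 ≈ 0.0011751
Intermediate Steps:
b(u) = -2 + 3*u
n(V, U) = -2 + U - 82*V (n(V, U) = -2 + (-82*V + U) = -2 + (U - 82*V) = -2 + U - 82*V)
Z(F) = 16 (Z(F) = (-4)² = 16)
Z(b(-9))/n(-163, 252) = 16/(-2 + 252 - 82*(-163)) = 16/(-2 + 252 + 13366) = 16/13616 = 16*(1/13616) = 1/851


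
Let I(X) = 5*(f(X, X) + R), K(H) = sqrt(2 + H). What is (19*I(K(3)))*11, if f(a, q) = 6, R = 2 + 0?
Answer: 8360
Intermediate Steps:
R = 2
I(X) = 40 (I(X) = 5*(6 + 2) = 5*8 = 40)
(19*I(K(3)))*11 = (19*40)*11 = 760*11 = 8360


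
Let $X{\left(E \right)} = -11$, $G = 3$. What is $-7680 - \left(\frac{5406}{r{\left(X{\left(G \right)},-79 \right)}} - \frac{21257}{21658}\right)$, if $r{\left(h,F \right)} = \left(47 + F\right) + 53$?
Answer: $- \frac{171887571}{21658} \approx -7936.4$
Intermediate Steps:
$r{\left(h,F \right)} = 100 + F$
$-7680 - \left(\frac{5406}{r{\left(X{\left(G \right)},-79 \right)}} - \frac{21257}{21658}\right) = -7680 - \left(\frac{5406}{100 - 79} - \frac{21257}{21658}\right) = -7680 - \left(\frac{5406}{21} - \frac{21257}{21658}\right) = -7680 - \left(5406 \cdot \frac{1}{21} - \frac{21257}{21658}\right) = -7680 - \left(\frac{1802}{7} - \frac{21257}{21658}\right) = -7680 - \frac{5554131}{21658} = - \frac{171887571}{21658}$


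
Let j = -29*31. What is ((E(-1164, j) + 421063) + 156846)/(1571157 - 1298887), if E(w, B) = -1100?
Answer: 576809/272270 ≈ 2.1185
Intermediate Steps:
j = -899
((E(-1164, j) + 421063) + 156846)/(1571157 - 1298887) = ((-1100 + 421063) + 156846)/(1571157 - 1298887) = (419963 + 156846)/272270 = 576809*(1/272270) = 576809/272270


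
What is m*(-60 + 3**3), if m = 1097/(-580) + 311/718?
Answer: 10019889/208220 ≈ 48.122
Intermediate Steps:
m = -303633/208220 (m = 1097*(-1/580) + 311*(1/718) = -1097/580 + 311/718 = -303633/208220 ≈ -1.4582)
m*(-60 + 3**3) = -303633*(-60 + 3**3)/208220 = -303633*(-60 + 27)/208220 = -303633/208220*(-33) = 10019889/208220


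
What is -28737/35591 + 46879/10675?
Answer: 194529002/54276275 ≈ 3.5841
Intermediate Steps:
-28737/35591 + 46879/10675 = -28737*1/35591 + 46879*(1/10675) = -28737/35591 + 6697/1525 = 194529002/54276275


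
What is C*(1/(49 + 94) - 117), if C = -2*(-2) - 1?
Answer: -50190/143 ≈ -350.98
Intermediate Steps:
C = 3 (C = 4 - 1 = 3)
C*(1/(49 + 94) - 117) = 3*(1/(49 + 94) - 117) = 3*(1/143 - 117) = 3*(-16730/143) = -50190/143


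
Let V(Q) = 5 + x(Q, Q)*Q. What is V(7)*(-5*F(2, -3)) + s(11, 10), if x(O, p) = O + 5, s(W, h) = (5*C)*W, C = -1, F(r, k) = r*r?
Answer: -1835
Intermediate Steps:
F(r, k) = r**2
s(W, h) = -5*W (s(W, h) = (5*(-1))*W = -5*W)
x(O, p) = 5 + O
V(Q) = 5 + Q*(5 + Q) (V(Q) = 5 + (5 + Q)*Q = 5 + Q*(5 + Q))
V(7)*(-5*F(2, -3)) + s(11, 10) = (5 + 7*(5 + 7))*(-5*2**2) - 5*11 = (5 + 7*12)*(-5*4) - 55 = (5 + 84)*(-20) - 55 = 89*(-20) - 55 = -1780 - 55 = -1835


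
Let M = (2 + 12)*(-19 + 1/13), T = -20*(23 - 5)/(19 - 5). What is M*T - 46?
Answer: 87962/13 ≈ 6766.3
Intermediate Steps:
T = -180/7 (T = -20/(14/18) = -20/(14*(1/18)) = -20/7/9 = -20*9/7 = -180/7 ≈ -25.714)
M = -3444/13 (M = 14*(-19 + 1/13) = 14*(-246/13) = -3444/13 ≈ -264.92)
M*T - 46 = -3444/13*(-180/7) - 46 = 88560/13 - 46 = 87962/13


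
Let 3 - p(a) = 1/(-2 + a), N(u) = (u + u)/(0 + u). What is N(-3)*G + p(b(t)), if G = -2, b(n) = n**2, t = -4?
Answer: -15/14 ≈ -1.0714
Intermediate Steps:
N(u) = 2 (N(u) = (2*u)/u = 2)
p(a) = 3 - 1/(-2 + a)
N(-3)*G + p(b(t)) = 2*(-2) + (-7 + 3*(-4)**2)/(-2 + (-4)**2) = -4 + (-7 + 3*16)/(-2 + 16) = -4 + (-7 + 48)/14 = -4 + (1/14)*41 = -4 + 41/14 = -15/14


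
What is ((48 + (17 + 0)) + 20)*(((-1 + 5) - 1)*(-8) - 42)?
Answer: -5610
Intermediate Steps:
((48 + (17 + 0)) + 20)*(((-1 + 5) - 1)*(-8) - 42) = ((48 + 17) + 20)*((4 - 1)*(-8) - 42) = (65 + 20)*(3*(-8) - 42) = 85*(-24 - 42) = 85*(-66) = -5610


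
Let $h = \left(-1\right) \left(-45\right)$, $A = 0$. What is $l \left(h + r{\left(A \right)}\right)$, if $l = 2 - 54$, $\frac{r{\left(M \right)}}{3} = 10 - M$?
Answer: $-3900$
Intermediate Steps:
$r{\left(M \right)} = 30 - 3 M$ ($r{\left(M \right)} = 3 \left(10 - M\right) = 30 - 3 M$)
$h = 45$
$l = -52$ ($l = 2 - 54 = -52$)
$l \left(h + r{\left(A \right)}\right) = - 52 \left(45 + \left(30 - 0\right)\right) = - 52 \left(45 + \left(30 + 0\right)\right) = - 52 \left(45 + 30\right) = \left(-52\right) 75 = -3900$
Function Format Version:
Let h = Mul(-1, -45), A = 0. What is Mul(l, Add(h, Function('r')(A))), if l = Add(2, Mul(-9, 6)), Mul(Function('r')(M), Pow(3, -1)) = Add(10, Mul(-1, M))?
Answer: -3900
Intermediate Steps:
Function('r')(M) = Add(30, Mul(-3, M)) (Function('r')(M) = Mul(3, Add(10, Mul(-1, M))) = Add(30, Mul(-3, M)))
h = 45
l = -52 (l = Add(2, -54) = -52)
Mul(l, Add(h, Function('r')(A))) = Mul(-52, Add(45, Add(30, Mul(-3, 0)))) = Mul(-52, Add(45, Add(30, 0))) = Mul(-52, Add(45, 30)) = Mul(-52, 75) = -3900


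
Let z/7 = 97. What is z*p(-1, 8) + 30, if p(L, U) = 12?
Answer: 8178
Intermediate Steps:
z = 679 (z = 7*97 = 679)
z*p(-1, 8) + 30 = 679*12 + 30 = 8148 + 30 = 8178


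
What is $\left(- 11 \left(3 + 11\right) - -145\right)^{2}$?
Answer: $81$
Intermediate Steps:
$\left(- 11 \left(3 + 11\right) - -145\right)^{2} = \left(\left(-11\right) 14 + 145\right)^{2} = \left(-154 + 145\right)^{2} = \left(-9\right)^{2} = 81$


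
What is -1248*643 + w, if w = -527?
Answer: -802991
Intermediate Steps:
-1248*643 + w = -1248*643 - 527 = -802464 - 527 = -802991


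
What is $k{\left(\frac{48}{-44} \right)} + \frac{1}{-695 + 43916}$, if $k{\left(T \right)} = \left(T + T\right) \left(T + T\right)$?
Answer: $\frac{24895417}{5229741} \approx 4.7604$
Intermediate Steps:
$k{\left(T \right)} = 4 T^{2}$ ($k{\left(T \right)} = 2 T 2 T = 4 T^{2}$)
$k{\left(\frac{48}{-44} \right)} + \frac{1}{-695 + 43916} = 4 \left(\frac{48}{-44}\right)^{2} + \frac{1}{-695 + 43916} = 4 \left(48 \left(- \frac{1}{44}\right)\right)^{2} + \frac{1}{43221} = 4 \left(- \frac{12}{11}\right)^{2} + \frac{1}{43221} = 4 \cdot \frac{144}{121} + \frac{1}{43221} = \frac{576}{121} + \frac{1}{43221} = \frac{24895417}{5229741}$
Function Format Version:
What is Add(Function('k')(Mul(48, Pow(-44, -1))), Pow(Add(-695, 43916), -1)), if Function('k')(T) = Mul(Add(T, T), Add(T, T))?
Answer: Rational(24895417, 5229741) ≈ 4.7604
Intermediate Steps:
Function('k')(T) = Mul(4, Pow(T, 2)) (Function('k')(T) = Mul(Mul(2, T), Mul(2, T)) = Mul(4, Pow(T, 2)))
Add(Function('k')(Mul(48, Pow(-44, -1))), Pow(Add(-695, 43916), -1)) = Add(Mul(4, Pow(Mul(48, Pow(-44, -1)), 2)), Pow(Add(-695, 43916), -1)) = Add(Mul(4, Pow(Mul(48, Rational(-1, 44)), 2)), Pow(43221, -1)) = Add(Mul(4, Pow(Rational(-12, 11), 2)), Rational(1, 43221)) = Add(Mul(4, Rational(144, 121)), Rational(1, 43221)) = Add(Rational(576, 121), Rational(1, 43221)) = Rational(24895417, 5229741)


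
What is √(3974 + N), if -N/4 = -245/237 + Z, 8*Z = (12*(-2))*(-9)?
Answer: √217381614/237 ≈ 62.210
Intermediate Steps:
Z = 27 (Z = ((12*(-2))*(-9))/8 = (-24*(-9))/8 = (⅛)*216 = 27)
N = -24616/237 (N = -4*(-245/237 + 27) = -4*6154/237 = -24616/237 ≈ -103.86)
√(3974 + N) = √(3974 - 24616/237) = √(917222/237) = √217381614/237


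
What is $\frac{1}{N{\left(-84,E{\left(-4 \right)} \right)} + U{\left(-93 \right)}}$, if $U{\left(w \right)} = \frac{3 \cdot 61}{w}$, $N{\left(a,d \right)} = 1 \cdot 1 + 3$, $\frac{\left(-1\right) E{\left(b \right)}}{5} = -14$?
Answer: $\frac{31}{63} \approx 0.49206$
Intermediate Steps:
$E{\left(b \right)} = 70$ ($E{\left(b \right)} = \left(-5\right) \left(-14\right) = 70$)
$N{\left(a,d \right)} = 4$ ($N{\left(a,d \right)} = 1 + 3 = 4$)
$U{\left(w \right)} = \frac{183}{w}$
$\frac{1}{N{\left(-84,E{\left(-4 \right)} \right)} + U{\left(-93 \right)}} = \frac{1}{4 + \frac{183}{-93}} = \frac{1}{4 + 183 \left(- \frac{1}{93}\right)} = \frac{1}{4 - \frac{61}{31}} = \frac{1}{\frac{63}{31}} = \frac{31}{63}$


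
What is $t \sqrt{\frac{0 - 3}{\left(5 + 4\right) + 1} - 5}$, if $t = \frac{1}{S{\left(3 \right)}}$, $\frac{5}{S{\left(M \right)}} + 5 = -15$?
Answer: $- \frac{2 i \sqrt{530}}{5} \approx - 9.2087 i$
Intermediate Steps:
$S{\left(M \right)} = - \frac{1}{4}$ ($S{\left(M \right)} = \frac{5}{-5 - 15} = \frac{5}{-20} = 5 \left(- \frac{1}{20}\right) = - \frac{1}{4}$)
$t = -4$ ($t = \frac{1}{- \frac{1}{4}} = -4$)
$t \sqrt{\frac{0 - 3}{\left(5 + 4\right) + 1} - 5} = - 4 \sqrt{\frac{0 - 3}{\left(5 + 4\right) + 1} - 5} = - 4 \sqrt{- \frac{3}{9 + 1} - 5} = - 4 \sqrt{- \frac{3}{10} - 5} = - 4 \sqrt{- \frac{53}{10}} = - 4 \frac{i \sqrt{530}}{10} = - \frac{2 i \sqrt{530}}{5}$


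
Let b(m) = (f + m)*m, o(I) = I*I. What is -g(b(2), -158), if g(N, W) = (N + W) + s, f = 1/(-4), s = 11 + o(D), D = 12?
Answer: -1/2 ≈ -0.50000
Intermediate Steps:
o(I) = I**2
s = 155 (s = 11 + 12**2 = 11 + 144 = 155)
f = -1/4 ≈ -0.25000
b(m) = m*(-1/4 + m) (b(m) = (-1/4 + m)*m = m*(-1/4 + m))
g(N, W) = 155 + N + W (g(N, W) = (N + W) + 155 = 155 + N + W)
-g(b(2), -158) = -(155 + 2*(-1/4 + 2) - 158) = -(155 + 2*(7/4) - 158) = -(155 + 7/2 - 158) = -1*1/2 = -1/2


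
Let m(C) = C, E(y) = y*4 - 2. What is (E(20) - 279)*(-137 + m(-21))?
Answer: 31758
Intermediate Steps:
E(y) = -2 + 4*y (E(y) = 4*y - 2 = -2 + 4*y)
(E(20) - 279)*(-137 + m(-21)) = ((-2 + 4*20) - 279)*(-137 - 21) = ((-2 + 80) - 279)*(-158) = (78 - 279)*(-158) = -201*(-158) = 31758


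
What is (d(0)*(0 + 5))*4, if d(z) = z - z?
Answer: 0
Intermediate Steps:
d(z) = 0
(d(0)*(0 + 5))*4 = (0*(0 + 5))*4 = (0*5)*4 = 0*4 = 0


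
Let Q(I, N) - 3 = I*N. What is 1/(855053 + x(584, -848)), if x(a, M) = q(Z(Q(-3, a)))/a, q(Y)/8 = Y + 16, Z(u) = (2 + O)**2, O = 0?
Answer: 73/62418889 ≈ 1.1695e-6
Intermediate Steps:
Q(I, N) = 3 + I*N
Z(u) = 4 (Z(u) = (2 + 0)**2 = 2**2 = 4)
q(Y) = 128 + 8*Y (q(Y) = 8*(Y + 16) = 8*(16 + Y) = 128 + 8*Y)
x(a, M) = 160/a (x(a, M) = (128 + 8*4)/a = (128 + 32)/a = 160/a)
1/(855053 + x(584, -848)) = 1/(855053 + 160/584) = 1/(855053 + 160*(1/584)) = 1/(855053 + 20/73) = 1/(62418889/73) = 73/62418889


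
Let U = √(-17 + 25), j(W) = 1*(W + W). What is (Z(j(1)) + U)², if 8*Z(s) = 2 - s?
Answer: 8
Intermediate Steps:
j(W) = 2*W (j(W) = 1*(2*W) = 2*W)
Z(s) = ¼ - s/8 (Z(s) = (2 - s)/8 = ¼ - s/8)
U = 2*√2 (U = √8 = 2*√2 ≈ 2.8284)
(Z(j(1)) + U)² = ((¼ - 1/4) + 2*√2)² = ((¼ - ⅛*2) + 2*√2)² = ((¼ - ¼) + 2*√2)² = (0 + 2*√2)² = (2*√2)² = 8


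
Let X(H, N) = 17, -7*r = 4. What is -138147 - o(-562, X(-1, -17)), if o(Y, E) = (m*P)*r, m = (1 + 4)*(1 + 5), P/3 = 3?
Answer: -965949/7 ≈ -1.3799e+5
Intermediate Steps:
r = -4/7 (r = -1/7*4 = -4/7 ≈ -0.57143)
P = 9 (P = 3*3 = 9)
m = 30 (m = 5*6 = 30)
o(Y, E) = -1080/7 (o(Y, E) = (30*9)*(-4/7) = 270*(-4/7) = -1080/7)
-138147 - o(-562, X(-1, -17)) = -138147 - 1*(-1080/7) = -138147 + 1080/7 = -965949/7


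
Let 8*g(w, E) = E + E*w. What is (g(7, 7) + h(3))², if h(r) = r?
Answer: 100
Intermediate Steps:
g(w, E) = E/8 + E*w/8 (g(w, E) = (E + E*w)/8 = E/8 + E*w/8)
(g(7, 7) + h(3))² = ((⅛)*7*(1 + 7) + 3)² = ((⅛)*7*8 + 3)² = (7 + 3)² = 10² = 100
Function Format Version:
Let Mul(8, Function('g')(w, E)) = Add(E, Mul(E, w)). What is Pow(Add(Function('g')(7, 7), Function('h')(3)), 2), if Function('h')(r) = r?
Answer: 100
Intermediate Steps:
Function('g')(w, E) = Add(Mul(Rational(1, 8), E), Mul(Rational(1, 8), E, w)) (Function('g')(w, E) = Mul(Rational(1, 8), Add(E, Mul(E, w))) = Add(Mul(Rational(1, 8), E), Mul(Rational(1, 8), E, w)))
Pow(Add(Function('g')(7, 7), Function('h')(3)), 2) = Pow(Add(Mul(Rational(1, 8), 7, Add(1, 7)), 3), 2) = Pow(Add(Mul(Rational(1, 8), 7, 8), 3), 2) = Pow(Add(7, 3), 2) = Pow(10, 2) = 100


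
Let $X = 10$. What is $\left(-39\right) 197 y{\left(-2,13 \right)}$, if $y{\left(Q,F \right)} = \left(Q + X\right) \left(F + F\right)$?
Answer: $-1598064$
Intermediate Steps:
$y{\left(Q,F \right)} = 2 F \left(10 + Q\right)$ ($y{\left(Q,F \right)} = \left(Q + 10\right) \left(F + F\right) = \left(10 + Q\right) 2 F = 2 F \left(10 + Q\right)$)
$\left(-39\right) 197 y{\left(-2,13 \right)} = \left(-39\right) 197 \cdot 2 \cdot 13 \left(10 - 2\right) = - 7683 \cdot 2 \cdot 13 \cdot 8 = \left(-7683\right) 208 = -1598064$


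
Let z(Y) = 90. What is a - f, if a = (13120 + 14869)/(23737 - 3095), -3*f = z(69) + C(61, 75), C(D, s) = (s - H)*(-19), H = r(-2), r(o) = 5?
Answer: -25512113/61926 ≈ -411.98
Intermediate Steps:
H = 5
C(D, s) = 95 - 19*s (C(D, s) = (s - 1*5)*(-19) = (s - 5)*(-19) = (-5 + s)*(-19) = 95 - 19*s)
f = 1240/3 (f = -(90 + (95 - 19*75))/3 = -(90 + (95 - 1425))/3 = -(90 - 1330)/3 = -⅓*(-1240) = 1240/3 ≈ 413.33)
a = 27989/20642 ≈ 1.3559
a - f = 27989/20642 - 1*1240/3 = 27989/20642 - 1240/3 = -25512113/61926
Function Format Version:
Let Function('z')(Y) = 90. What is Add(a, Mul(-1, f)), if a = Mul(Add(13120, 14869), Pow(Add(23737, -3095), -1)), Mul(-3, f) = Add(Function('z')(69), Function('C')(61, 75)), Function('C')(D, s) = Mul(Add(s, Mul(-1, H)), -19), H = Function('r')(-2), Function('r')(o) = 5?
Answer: Rational(-25512113, 61926) ≈ -411.98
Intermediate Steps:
H = 5
Function('C')(D, s) = Add(95, Mul(-19, s)) (Function('C')(D, s) = Mul(Add(s, Mul(-1, 5)), -19) = Mul(Add(s, -5), -19) = Mul(Add(-5, s), -19) = Add(95, Mul(-19, s)))
f = Rational(1240, 3) (f = Mul(Rational(-1, 3), Add(90, Add(95, Mul(-19, 75)))) = Mul(Rational(-1, 3), Add(90, Add(95, -1425))) = Mul(Rational(-1, 3), Add(90, -1330)) = Mul(Rational(-1, 3), -1240) = Rational(1240, 3) ≈ 413.33)
a = Rational(27989, 20642) (a = Mul(27989, Pow(20642, -1)) = Mul(27989, Rational(1, 20642)) = Rational(27989, 20642) ≈ 1.3559)
Add(a, Mul(-1, f)) = Add(Rational(27989, 20642), Mul(-1, Rational(1240, 3))) = Add(Rational(27989, 20642), Rational(-1240, 3)) = Rational(-25512113, 61926)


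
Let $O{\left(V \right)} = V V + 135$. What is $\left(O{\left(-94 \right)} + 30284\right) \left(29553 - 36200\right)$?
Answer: $-260927985$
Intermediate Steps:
$O{\left(V \right)} = 135 + V^{2}$ ($O{\left(V \right)} = V^{2} + 135 = 135 + V^{2}$)
$\left(O{\left(-94 \right)} + 30284\right) \left(29553 - 36200\right) = \left(\left(135 + \left(-94\right)^{2}\right) + 30284\right) \left(29553 - 36200\right) = \left(\left(135 + 8836\right) + 30284\right) \left(-6647\right) = \left(8971 + 30284\right) \left(-6647\right) = 39255 \left(-6647\right) = -260927985$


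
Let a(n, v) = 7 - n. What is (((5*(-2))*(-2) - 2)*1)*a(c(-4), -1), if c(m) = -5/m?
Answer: 207/2 ≈ 103.50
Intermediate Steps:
(((5*(-2))*(-2) - 2)*1)*a(c(-4), -1) = (((5*(-2))*(-2) - 2)*1)*(7 - (-5)/(-4)) = ((-10*(-2) - 2)*1)*(7 - (-5)*(-1)/4) = ((20 - 2)*1)*(7 - 1*5/4) = (18*1)*(7 - 5/4) = 18*(23/4) = 207/2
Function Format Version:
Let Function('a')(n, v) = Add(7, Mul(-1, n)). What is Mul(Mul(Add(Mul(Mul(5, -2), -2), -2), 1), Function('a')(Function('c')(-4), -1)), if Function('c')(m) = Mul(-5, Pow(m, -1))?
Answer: Rational(207, 2) ≈ 103.50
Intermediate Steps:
Mul(Mul(Add(Mul(Mul(5, -2), -2), -2), 1), Function('a')(Function('c')(-4), -1)) = Mul(Mul(Add(Mul(Mul(5, -2), -2), -2), 1), Add(7, Mul(-1, Mul(-5, Pow(-4, -1))))) = Mul(Mul(Add(Mul(-10, -2), -2), 1), Add(7, Mul(-1, Mul(-5, Rational(-1, 4))))) = Mul(Mul(Add(20, -2), 1), Add(7, Mul(-1, Rational(5, 4)))) = Mul(Mul(18, 1), Add(7, Rational(-5, 4))) = Mul(18, Rational(23, 4)) = Rational(207, 2)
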